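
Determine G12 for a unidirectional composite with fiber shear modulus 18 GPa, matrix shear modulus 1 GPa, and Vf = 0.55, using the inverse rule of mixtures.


1/G12 = Vf/Gf + (1-Vf)/Gm = 0.55/18 + 0.45/1
G12 = 2.08 GPa

2.08 GPa


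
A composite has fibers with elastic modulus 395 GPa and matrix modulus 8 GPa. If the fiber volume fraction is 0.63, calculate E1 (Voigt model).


E1 = Ef*Vf + Em*(1-Vf) = 395*0.63 + 8*0.37 = 251.81 GPa

251.81 GPa


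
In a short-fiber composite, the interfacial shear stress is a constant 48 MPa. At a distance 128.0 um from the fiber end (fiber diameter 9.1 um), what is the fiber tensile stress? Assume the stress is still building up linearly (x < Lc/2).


Force balance: sigma_f * (pi*d^2/4) = tau * (pi*d) * x  ->  sigma_f = 4 * tau * x / d
sigma_f = 4 * 48 * 128.0 / 9.1 = 2700.7 MPa

2700.7 MPa


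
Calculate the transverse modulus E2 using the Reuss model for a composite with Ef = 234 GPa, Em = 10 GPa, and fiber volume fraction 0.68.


1/E2 = Vf/Ef + (1-Vf)/Em = 0.68/234 + 0.32/10
E2 = 28.65 GPa

28.65 GPa


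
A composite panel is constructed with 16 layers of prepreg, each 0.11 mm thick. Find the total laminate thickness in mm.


h = n * t_ply = 16 * 0.11 = 1.76 mm

1.76 mm


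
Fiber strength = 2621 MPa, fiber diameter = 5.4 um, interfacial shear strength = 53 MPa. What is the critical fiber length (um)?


Lc = sigma_f * d / (2 * tau_i) = 2621 * 5.4 / (2 * 53) = 133.5 um

133.5 um


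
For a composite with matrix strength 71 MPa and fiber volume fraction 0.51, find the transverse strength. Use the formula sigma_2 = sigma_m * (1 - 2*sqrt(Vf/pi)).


factor = 1 - 2*sqrt(0.51/pi) = 0.1942
sigma_2 = 71 * 0.1942 = 13.79 MPa

13.79 MPa


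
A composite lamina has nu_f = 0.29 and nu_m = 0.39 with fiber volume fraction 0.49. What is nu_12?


nu_12 = nu_f*Vf + nu_m*(1-Vf) = 0.29*0.49 + 0.39*0.51 = 0.341

0.341


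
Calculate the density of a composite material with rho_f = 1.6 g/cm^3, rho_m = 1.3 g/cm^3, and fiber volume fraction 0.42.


rho_c = rho_f*Vf + rho_m*(1-Vf) = 1.6*0.42 + 1.3*0.58 = 1.426 g/cm^3

1.426 g/cm^3


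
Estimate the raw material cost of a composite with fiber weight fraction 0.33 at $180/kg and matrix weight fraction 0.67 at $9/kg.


Cost = cost_f*Wf + cost_m*Wm = 180*0.33 + 9*0.67 = $65.43/kg

$65.43/kg


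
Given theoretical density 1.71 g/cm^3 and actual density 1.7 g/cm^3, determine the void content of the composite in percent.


Void% = (rho_theo - rho_actual)/rho_theo * 100 = (1.71 - 1.7)/1.71 * 100 = 0.58%

0.58%


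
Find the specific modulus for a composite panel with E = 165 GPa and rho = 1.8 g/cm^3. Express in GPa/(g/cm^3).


Specific stiffness = E/rho = 165/1.8 = 91.7 GPa/(g/cm^3)

91.7 GPa/(g/cm^3)


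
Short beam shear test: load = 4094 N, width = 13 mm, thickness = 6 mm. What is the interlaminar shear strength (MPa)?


ILSS = 3F/(4bh) = 3*4094/(4*13*6) = 39.37 MPa

39.37 MPa


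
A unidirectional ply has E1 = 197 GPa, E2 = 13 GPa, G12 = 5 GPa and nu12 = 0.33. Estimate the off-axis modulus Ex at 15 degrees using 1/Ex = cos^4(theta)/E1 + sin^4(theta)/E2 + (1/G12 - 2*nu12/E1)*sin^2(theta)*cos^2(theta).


cos^4(15) = 0.870513, sin^4(15) = 0.004487, sin^2(15)*cos^2(15) = 0.0625
1/G12 - 2*nu12/E1 = 1/5 - 2*0.33/197 = 0.19665 GPa^-1
1/Ex = 0.870513/197 + 0.004487/13 + 0.19665*0.0625 = 0.0170546 GPa^-1
Ex = 58.64 GPa

58.64 GPa


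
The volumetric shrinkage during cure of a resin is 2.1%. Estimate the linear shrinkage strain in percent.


Linear shrinkage ≈ vol_shrink/3 = 2.1/3 = 0.7%

0.7%


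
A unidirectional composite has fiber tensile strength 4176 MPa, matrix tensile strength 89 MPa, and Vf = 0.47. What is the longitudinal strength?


sigma_1 = sigma_f*Vf + sigma_m*(1-Vf) = 4176*0.47 + 89*0.53 = 2009.9 MPa

2009.9 MPa


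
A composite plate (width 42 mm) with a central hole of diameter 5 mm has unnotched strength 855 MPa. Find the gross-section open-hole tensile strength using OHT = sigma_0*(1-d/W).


OHT = sigma_0*(1-d/W) = 855*(1-5/42) = 753.2 MPa

753.2 MPa


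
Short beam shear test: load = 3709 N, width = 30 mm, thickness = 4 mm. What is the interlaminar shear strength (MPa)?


ILSS = 3F/(4bh) = 3*3709/(4*30*4) = 23.18 MPa

23.18 MPa


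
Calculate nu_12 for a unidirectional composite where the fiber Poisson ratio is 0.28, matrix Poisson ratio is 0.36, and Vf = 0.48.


nu_12 = nu_f*Vf + nu_m*(1-Vf) = 0.28*0.48 + 0.36*0.52 = 0.3216

0.3216


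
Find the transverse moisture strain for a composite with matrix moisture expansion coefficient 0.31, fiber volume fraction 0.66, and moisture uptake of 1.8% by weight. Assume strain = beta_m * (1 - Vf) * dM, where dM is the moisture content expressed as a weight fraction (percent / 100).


dM = 1.8/100 = 0.018
strain = beta_m * (1-Vf) * dM = 0.31 * 0.34 * 0.018 = 0.0018972

0.0018972


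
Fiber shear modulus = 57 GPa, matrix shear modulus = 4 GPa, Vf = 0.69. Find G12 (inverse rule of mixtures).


1/G12 = Vf/Gf + (1-Vf)/Gm = 0.69/57 + 0.31/4
G12 = 11.16 GPa

11.16 GPa


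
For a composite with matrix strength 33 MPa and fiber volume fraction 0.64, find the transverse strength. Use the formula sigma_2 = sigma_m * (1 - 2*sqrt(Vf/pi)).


factor = 1 - 2*sqrt(0.64/pi) = 0.0973
sigma_2 = 33 * 0.0973 = 3.21 MPa

3.21 MPa


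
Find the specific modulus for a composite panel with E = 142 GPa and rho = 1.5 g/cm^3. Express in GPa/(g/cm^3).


Specific stiffness = E/rho = 142/1.5 = 94.7 GPa/(g/cm^3)

94.7 GPa/(g/cm^3)


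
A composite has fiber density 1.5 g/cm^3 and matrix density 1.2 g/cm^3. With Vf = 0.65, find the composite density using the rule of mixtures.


rho_c = rho_f*Vf + rho_m*(1-Vf) = 1.5*0.65 + 1.2*0.35 = 1.395 g/cm^3

1.395 g/cm^3


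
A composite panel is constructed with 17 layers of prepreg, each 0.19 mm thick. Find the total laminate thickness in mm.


h = n * t_ply = 17 * 0.19 = 3.23 mm

3.23 mm


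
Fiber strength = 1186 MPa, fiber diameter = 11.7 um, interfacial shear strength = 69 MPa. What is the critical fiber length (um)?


Lc = sigma_f * d / (2 * tau_i) = 1186 * 11.7 / (2 * 69) = 100.6 um

100.6 um


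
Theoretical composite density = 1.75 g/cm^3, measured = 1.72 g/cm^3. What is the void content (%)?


Void% = (rho_theo - rho_actual)/rho_theo * 100 = (1.75 - 1.72)/1.75 * 100 = 1.71%

1.71%


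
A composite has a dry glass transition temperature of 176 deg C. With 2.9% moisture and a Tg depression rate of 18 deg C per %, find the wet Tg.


Tg_wet = Tg_dry - k*moisture = 176 - 18*2.9 = 123.8 deg C

123.8 deg C


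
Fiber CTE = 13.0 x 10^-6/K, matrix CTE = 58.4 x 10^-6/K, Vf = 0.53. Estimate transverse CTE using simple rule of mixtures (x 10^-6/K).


alpha_2 = alpha_f*Vf + alpha_m*(1-Vf) = 13.0*0.53 + 58.4*0.47 = 34.3 x 10^-6/K

34.3 x 10^-6/K


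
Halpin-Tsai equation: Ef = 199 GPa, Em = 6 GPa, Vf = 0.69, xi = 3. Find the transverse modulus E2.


eta = (Ef/Em - 1)/(Ef/Em + xi) = (33.1667 - 1)/(33.1667 + 3) = 0.8894
E2 = Em*(1+xi*eta*Vf)/(1-eta*Vf) = 44.13 GPa

44.13 GPa


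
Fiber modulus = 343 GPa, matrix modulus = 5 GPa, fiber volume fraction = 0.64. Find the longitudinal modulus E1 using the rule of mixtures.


E1 = Ef*Vf + Em*(1-Vf) = 343*0.64 + 5*0.36 = 221.32 GPa

221.32 GPa


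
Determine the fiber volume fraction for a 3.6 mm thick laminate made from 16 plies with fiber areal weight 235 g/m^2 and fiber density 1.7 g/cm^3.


Vf = n * FAW / (rho_f * h * 1000) = 16 * 235 / (1.7 * 3.6 * 1000) = 0.6144

0.6144


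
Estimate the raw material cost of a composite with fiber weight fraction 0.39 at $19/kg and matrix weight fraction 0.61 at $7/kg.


Cost = cost_f*Wf + cost_m*Wm = 19*0.39 + 7*0.61 = $11.68/kg

$11.68/kg


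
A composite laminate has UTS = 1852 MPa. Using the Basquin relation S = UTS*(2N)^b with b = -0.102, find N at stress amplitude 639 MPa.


N = 0.5 * (S/UTS)^(1/b) = 0.5 * (639/1852)^(1/-0.102) = 16972.8798 cycles

16972.8798 cycles


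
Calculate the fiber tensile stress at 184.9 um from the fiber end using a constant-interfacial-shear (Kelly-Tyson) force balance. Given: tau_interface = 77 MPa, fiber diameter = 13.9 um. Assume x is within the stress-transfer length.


Force balance: sigma_f * (pi*d^2/4) = tau * (pi*d) * x  ->  sigma_f = 4 * tau * x / d
sigma_f = 4 * 77 * 184.9 / 13.9 = 4097.1 MPa

4097.1 MPa


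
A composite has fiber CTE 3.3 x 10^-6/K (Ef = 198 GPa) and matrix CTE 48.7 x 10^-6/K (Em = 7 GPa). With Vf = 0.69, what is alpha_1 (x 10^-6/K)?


E1 = Ef*Vf + Em*(1-Vf) = 138.79
alpha_1 = (alpha_f*Ef*Vf + alpha_m*Em*(1-Vf))/E1 = 4.01 x 10^-6/K

4.01 x 10^-6/K


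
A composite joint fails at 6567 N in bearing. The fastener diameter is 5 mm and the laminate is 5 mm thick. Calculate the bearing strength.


sigma_br = F/(d*h) = 6567/(5*5) = 262.7 MPa

262.7 MPa


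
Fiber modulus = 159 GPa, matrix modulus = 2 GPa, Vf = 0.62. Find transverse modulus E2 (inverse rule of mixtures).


1/E2 = Vf/Ef + (1-Vf)/Em = 0.62/159 + 0.38/2
E2 = 5.16 GPa

5.16 GPa


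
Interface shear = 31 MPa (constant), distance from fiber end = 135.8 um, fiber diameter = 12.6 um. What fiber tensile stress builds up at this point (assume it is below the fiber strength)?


Force balance: sigma_f * (pi*d^2/4) = tau * (pi*d) * x  ->  sigma_f = 4 * tau * x / d
sigma_f = 4 * 31 * 135.8 / 12.6 = 1336.4 MPa

1336.4 MPa


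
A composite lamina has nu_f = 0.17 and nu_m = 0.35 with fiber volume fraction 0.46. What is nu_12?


nu_12 = nu_f*Vf + nu_m*(1-Vf) = 0.17*0.46 + 0.35*0.54 = 0.2672

0.2672


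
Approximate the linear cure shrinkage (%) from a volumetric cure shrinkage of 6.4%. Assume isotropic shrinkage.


Linear shrinkage ≈ vol_shrink/3 = 6.4/3 = 2.133%

2.133%


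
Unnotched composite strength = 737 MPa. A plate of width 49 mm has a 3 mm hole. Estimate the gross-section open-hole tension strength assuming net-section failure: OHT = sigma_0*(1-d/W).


OHT = sigma_0*(1-d/W) = 737*(1-3/49) = 691.9 MPa

691.9 MPa


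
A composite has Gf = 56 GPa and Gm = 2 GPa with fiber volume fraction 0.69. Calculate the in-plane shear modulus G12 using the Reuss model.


1/G12 = Vf/Gf + (1-Vf)/Gm = 0.69/56 + 0.31/2
G12 = 5.98 GPa

5.98 GPa


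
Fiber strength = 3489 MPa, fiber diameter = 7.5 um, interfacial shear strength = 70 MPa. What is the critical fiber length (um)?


Lc = sigma_f * d / (2 * tau_i) = 3489 * 7.5 / (2 * 70) = 186.9 um

186.9 um


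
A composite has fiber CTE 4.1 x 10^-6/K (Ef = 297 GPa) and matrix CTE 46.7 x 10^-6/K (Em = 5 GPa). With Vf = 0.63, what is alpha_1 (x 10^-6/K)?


E1 = Ef*Vf + Em*(1-Vf) = 188.96
alpha_1 = (alpha_f*Ef*Vf + alpha_m*Em*(1-Vf))/E1 = 4.52 x 10^-6/K

4.52 x 10^-6/K


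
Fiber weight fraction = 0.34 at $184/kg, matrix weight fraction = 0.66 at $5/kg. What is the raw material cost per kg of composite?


Cost = cost_f*Wf + cost_m*Wm = 184*0.34 + 5*0.66 = $65.86/kg

$65.86/kg


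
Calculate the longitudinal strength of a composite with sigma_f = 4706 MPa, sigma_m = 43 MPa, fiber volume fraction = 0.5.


sigma_1 = sigma_f*Vf + sigma_m*(1-Vf) = 4706*0.5 + 43*0.5 = 2374.5 MPa

2374.5 MPa


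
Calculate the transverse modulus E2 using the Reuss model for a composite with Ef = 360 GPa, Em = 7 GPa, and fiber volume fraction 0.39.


1/E2 = Vf/Ef + (1-Vf)/Em = 0.39/360 + 0.61/7
E2 = 11.33 GPa

11.33 GPa


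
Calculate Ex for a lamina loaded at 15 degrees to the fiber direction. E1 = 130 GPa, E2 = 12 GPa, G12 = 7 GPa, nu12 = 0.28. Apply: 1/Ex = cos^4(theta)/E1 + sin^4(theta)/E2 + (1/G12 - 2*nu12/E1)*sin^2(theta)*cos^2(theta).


cos^4(15) = 0.870513, sin^4(15) = 0.004487, sin^2(15)*cos^2(15) = 0.0625
1/G12 - 2*nu12/E1 = 1/7 - 2*0.28/130 = 0.138549 GPa^-1
1/Ex = 0.870513/130 + 0.004487/12 + 0.138549*0.0625 = 0.0157295 GPa^-1
Ex = 63.57 GPa

63.57 GPa


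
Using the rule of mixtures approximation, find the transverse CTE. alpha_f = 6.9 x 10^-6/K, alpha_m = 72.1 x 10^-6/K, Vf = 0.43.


alpha_2 = alpha_f*Vf + alpha_m*(1-Vf) = 6.9*0.43 + 72.1*0.57 = 44.1 x 10^-6/K

44.1 x 10^-6/K


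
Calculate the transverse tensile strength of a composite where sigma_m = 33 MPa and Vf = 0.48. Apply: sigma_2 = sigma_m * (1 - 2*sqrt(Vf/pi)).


factor = 1 - 2*sqrt(0.48/pi) = 0.2182
sigma_2 = 33 * 0.2182 = 7.2 MPa

7.2 MPa


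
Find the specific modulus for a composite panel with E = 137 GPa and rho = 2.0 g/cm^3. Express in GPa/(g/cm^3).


Specific stiffness = E/rho = 137/2.0 = 68.5 GPa/(g/cm^3)

68.5 GPa/(g/cm^3)


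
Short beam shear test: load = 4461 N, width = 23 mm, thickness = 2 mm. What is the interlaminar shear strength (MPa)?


ILSS = 3F/(4bh) = 3*4461/(4*23*2) = 72.73 MPa

72.73 MPa


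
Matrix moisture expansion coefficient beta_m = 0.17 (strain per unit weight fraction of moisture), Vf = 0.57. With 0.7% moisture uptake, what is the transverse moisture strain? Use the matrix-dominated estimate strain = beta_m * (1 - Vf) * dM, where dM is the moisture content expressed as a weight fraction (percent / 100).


dM = 0.7/100 = 0.007
strain = beta_m * (1-Vf) * dM = 0.17 * 0.43 * 0.007 = 0.0005117

0.0005117


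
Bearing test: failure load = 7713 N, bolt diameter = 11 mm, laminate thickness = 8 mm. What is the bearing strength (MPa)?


sigma_br = F/(d*h) = 7713/(11*8) = 87.6 MPa

87.6 MPa


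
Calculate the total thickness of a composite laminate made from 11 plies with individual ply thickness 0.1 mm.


h = n * t_ply = 11 * 0.1 = 1.1 mm

1.1 mm


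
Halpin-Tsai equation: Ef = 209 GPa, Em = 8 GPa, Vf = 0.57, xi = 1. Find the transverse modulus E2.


eta = (Ef/Em - 1)/(Ef/Em + xi) = (26.125 - 1)/(26.125 + 1) = 0.9263
E2 = Em*(1+xi*eta*Vf)/(1-eta*Vf) = 25.9 GPa

25.9 GPa


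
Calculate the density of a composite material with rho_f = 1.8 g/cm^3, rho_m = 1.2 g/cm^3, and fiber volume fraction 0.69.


rho_c = rho_f*Vf + rho_m*(1-Vf) = 1.8*0.69 + 1.2*0.31 = 1.614 g/cm^3

1.614 g/cm^3


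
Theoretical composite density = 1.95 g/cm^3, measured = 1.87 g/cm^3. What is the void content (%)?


Void% = (rho_theo - rho_actual)/rho_theo * 100 = (1.95 - 1.87)/1.95 * 100 = 4.1%

4.1%


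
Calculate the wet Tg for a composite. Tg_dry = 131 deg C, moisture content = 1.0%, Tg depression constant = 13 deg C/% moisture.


Tg_wet = Tg_dry - k*moisture = 131 - 13*1.0 = 118.0 deg C

118.0 deg C


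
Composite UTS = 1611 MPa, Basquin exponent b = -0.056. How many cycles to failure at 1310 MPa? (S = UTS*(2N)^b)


N = 0.5 * (S/UTS)^(1/b) = 0.5 * (1310/1611)^(1/-0.056) = 20.0897 cycles

20.0897 cycles


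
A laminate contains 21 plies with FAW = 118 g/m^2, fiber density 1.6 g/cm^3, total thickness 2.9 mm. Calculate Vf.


Vf = n * FAW / (rho_f * h * 1000) = 21 * 118 / (1.6 * 2.9 * 1000) = 0.5341

0.5341


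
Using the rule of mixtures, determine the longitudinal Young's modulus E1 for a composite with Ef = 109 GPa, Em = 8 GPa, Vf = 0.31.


E1 = Ef*Vf + Em*(1-Vf) = 109*0.31 + 8*0.69 = 39.31 GPa

39.31 GPa


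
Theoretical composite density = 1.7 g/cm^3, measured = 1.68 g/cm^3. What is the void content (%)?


Void% = (rho_theo - rho_actual)/rho_theo * 100 = (1.7 - 1.68)/1.7 * 100 = 1.18%

1.18%


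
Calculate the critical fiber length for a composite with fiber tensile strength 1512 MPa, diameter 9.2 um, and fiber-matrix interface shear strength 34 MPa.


Lc = sigma_f * d / (2 * tau_i) = 1512 * 9.2 / (2 * 34) = 204.6 um

204.6 um


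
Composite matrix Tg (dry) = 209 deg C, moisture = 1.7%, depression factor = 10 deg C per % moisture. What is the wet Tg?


Tg_wet = Tg_dry - k*moisture = 209 - 10*1.7 = 192.0 deg C

192.0 deg C


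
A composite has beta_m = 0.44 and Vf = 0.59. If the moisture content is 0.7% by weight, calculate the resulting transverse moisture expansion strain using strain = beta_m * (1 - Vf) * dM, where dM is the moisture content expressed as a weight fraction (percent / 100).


dM = 0.7/100 = 0.007
strain = beta_m * (1-Vf) * dM = 0.44 * 0.41 * 0.007 = 0.0012628

0.0012628


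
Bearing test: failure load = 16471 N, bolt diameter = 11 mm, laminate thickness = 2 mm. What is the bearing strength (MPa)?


sigma_br = F/(d*h) = 16471/(11*2) = 748.7 MPa

748.7 MPa


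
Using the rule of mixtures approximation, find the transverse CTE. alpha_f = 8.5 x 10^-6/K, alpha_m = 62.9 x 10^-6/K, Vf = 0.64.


alpha_2 = alpha_f*Vf + alpha_m*(1-Vf) = 8.5*0.64 + 62.9*0.36 = 28.1 x 10^-6/K

28.1 x 10^-6/K


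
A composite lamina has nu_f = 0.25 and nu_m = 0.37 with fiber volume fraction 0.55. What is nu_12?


nu_12 = nu_f*Vf + nu_m*(1-Vf) = 0.25*0.55 + 0.37*0.45 = 0.304

0.304


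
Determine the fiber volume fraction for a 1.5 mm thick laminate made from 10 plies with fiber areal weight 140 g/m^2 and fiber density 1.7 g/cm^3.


Vf = n * FAW / (rho_f * h * 1000) = 10 * 140 / (1.7 * 1.5 * 1000) = 0.549

0.549


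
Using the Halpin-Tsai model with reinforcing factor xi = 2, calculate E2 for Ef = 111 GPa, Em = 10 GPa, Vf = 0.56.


eta = (Ef/Em - 1)/(Ef/Em + xi) = (11.1 - 1)/(11.1 + 2) = 0.771
E2 = Em*(1+xi*eta*Vf)/(1-eta*Vf) = 32.79 GPa

32.79 GPa


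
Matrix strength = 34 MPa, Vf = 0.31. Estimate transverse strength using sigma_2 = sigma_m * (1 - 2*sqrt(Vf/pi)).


factor = 1 - 2*sqrt(0.31/pi) = 0.3717
sigma_2 = 34 * 0.3717 = 12.64 MPa

12.64 MPa


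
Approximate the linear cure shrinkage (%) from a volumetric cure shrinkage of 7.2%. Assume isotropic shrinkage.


Linear shrinkage ≈ vol_shrink/3 = 7.2/3 = 2.4%

2.4%


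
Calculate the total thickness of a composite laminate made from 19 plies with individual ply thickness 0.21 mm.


h = n * t_ply = 19 * 0.21 = 3.99 mm

3.99 mm


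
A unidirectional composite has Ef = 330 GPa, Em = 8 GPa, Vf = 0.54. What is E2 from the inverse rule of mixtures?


1/E2 = Vf/Ef + (1-Vf)/Em = 0.54/330 + 0.46/8
E2 = 16.91 GPa

16.91 GPa


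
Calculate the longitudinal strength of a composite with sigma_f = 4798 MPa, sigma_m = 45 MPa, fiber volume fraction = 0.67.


sigma_1 = sigma_f*Vf + sigma_m*(1-Vf) = 4798*0.67 + 45*0.33 = 3229.5 MPa

3229.5 MPa


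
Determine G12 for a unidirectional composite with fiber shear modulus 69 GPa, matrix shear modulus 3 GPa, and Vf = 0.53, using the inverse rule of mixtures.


1/G12 = Vf/Gf + (1-Vf)/Gm = 0.53/69 + 0.47/3
G12 = 6.08 GPa

6.08 GPa


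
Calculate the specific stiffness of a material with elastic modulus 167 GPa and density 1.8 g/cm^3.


Specific stiffness = E/rho = 167/1.8 = 92.8 GPa/(g/cm^3)

92.8 GPa/(g/cm^3)


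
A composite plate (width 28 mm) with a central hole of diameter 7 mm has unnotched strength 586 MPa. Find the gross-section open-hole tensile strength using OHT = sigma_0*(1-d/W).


OHT = sigma_0*(1-d/W) = 586*(1-7/28) = 439.5 MPa

439.5 MPa


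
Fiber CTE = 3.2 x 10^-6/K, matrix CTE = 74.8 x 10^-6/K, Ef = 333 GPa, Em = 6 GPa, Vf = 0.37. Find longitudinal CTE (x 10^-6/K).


E1 = Ef*Vf + Em*(1-Vf) = 126.99
alpha_1 = (alpha_f*Ef*Vf + alpha_m*Em*(1-Vf))/E1 = 5.33 x 10^-6/K

5.33 x 10^-6/K


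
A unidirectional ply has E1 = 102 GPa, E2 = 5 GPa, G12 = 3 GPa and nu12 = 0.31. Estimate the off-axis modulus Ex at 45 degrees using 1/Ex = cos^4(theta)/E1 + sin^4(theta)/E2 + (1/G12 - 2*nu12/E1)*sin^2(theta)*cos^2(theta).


cos^4(45) = 0.25, sin^4(45) = 0.25, sin^2(45)*cos^2(45) = 0.25
1/G12 - 2*nu12/E1 = 1/3 - 2*0.31/102 = 0.327255 GPa^-1
1/Ex = 0.25/102 + 0.25/5 + 0.327255*0.25 = 0.1342647 GPa^-1
Ex = 7.45 GPa

7.45 GPa


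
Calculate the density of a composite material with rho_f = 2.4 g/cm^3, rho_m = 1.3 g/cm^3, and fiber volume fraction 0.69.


rho_c = rho_f*Vf + rho_m*(1-Vf) = 2.4*0.69 + 1.3*0.31 = 2.059 g/cm^3

2.059 g/cm^3


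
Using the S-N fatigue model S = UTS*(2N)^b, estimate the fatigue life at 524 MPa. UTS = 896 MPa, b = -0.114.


N = 0.5 * (S/UTS)^(1/b) = 0.5 * (524/896)^(1/-0.114) = 55.2873 cycles

55.2873 cycles


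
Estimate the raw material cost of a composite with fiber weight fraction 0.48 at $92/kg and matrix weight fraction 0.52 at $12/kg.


Cost = cost_f*Wf + cost_m*Wm = 92*0.48 + 12*0.52 = $50.4/kg

$50.4/kg


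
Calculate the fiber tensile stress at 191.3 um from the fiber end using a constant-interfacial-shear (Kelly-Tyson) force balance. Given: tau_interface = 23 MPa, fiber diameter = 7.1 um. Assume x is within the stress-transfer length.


Force balance: sigma_f * (pi*d^2/4) = tau * (pi*d) * x  ->  sigma_f = 4 * tau * x / d
sigma_f = 4 * 23 * 191.3 / 7.1 = 2478.8 MPa

2478.8 MPa


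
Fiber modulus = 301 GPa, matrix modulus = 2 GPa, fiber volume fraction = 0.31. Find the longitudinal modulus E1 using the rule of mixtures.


E1 = Ef*Vf + Em*(1-Vf) = 301*0.31 + 2*0.69 = 94.69 GPa

94.69 GPa


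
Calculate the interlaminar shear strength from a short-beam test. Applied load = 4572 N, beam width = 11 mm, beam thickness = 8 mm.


ILSS = 3F/(4bh) = 3*4572/(4*11*8) = 38.97 MPa

38.97 MPa


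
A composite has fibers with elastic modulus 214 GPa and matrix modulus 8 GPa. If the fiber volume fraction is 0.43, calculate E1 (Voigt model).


E1 = Ef*Vf + Em*(1-Vf) = 214*0.43 + 8*0.57 = 96.58 GPa

96.58 GPa


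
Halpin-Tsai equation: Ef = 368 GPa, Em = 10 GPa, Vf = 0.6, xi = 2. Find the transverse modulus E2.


eta = (Ef/Em - 1)/(Ef/Em + xi) = (36.8 - 1)/(36.8 + 2) = 0.9227
E2 = Em*(1+xi*eta*Vf)/(1-eta*Vf) = 47.21 GPa

47.21 GPa


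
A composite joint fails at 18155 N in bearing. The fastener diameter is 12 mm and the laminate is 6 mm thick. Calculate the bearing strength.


sigma_br = F/(d*h) = 18155/(12*6) = 252.2 MPa

252.2 MPa


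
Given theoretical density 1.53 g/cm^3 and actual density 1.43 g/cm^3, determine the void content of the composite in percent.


Void% = (rho_theo - rho_actual)/rho_theo * 100 = (1.53 - 1.43)/1.53 * 100 = 6.54%

6.54%


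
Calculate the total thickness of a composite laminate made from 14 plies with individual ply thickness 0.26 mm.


h = n * t_ply = 14 * 0.26 = 3.64 mm

3.64 mm


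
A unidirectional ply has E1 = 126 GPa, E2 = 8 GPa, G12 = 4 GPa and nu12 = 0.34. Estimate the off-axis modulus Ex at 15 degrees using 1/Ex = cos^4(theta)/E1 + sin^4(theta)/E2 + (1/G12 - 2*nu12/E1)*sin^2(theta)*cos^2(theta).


cos^4(15) = 0.870513, sin^4(15) = 0.004487, sin^2(15)*cos^2(15) = 0.0625
1/G12 - 2*nu12/E1 = 1/4 - 2*0.34/126 = 0.244603 GPa^-1
1/Ex = 0.870513/126 + 0.004487/8 + 0.244603*0.0625 = 0.0227574 GPa^-1
Ex = 43.94 GPa

43.94 GPa


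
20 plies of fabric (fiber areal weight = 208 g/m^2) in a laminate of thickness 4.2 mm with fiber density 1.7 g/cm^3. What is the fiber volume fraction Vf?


Vf = n * FAW / (rho_f * h * 1000) = 20 * 208 / (1.7 * 4.2 * 1000) = 0.5826

0.5826


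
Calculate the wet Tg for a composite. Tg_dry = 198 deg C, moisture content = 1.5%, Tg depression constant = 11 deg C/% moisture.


Tg_wet = Tg_dry - k*moisture = 198 - 11*1.5 = 181.5 deg C

181.5 deg C


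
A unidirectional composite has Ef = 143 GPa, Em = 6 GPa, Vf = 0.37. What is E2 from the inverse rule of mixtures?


1/E2 = Vf/Ef + (1-Vf)/Em = 0.37/143 + 0.63/6
E2 = 9.29 GPa

9.29 GPa


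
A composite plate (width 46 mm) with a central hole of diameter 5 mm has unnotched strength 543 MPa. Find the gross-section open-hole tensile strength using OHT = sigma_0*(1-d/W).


OHT = sigma_0*(1-d/W) = 543*(1-5/46) = 484.0 MPa

484.0 MPa


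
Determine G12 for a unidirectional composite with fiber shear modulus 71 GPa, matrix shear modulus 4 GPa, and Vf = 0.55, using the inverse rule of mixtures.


1/G12 = Vf/Gf + (1-Vf)/Gm = 0.55/71 + 0.45/4
G12 = 8.32 GPa

8.32 GPa


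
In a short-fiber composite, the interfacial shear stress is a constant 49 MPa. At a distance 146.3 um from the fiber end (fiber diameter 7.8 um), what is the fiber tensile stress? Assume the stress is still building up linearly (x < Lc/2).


Force balance: sigma_f * (pi*d^2/4) = tau * (pi*d) * x  ->  sigma_f = 4 * tau * x / d
sigma_f = 4 * 49 * 146.3 / 7.8 = 3676.3 MPa

3676.3 MPa


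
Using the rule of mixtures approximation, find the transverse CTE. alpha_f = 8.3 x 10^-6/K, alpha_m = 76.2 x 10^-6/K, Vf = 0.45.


alpha_2 = alpha_f*Vf + alpha_m*(1-Vf) = 8.3*0.45 + 76.2*0.55 = 45.6 x 10^-6/K

45.6 x 10^-6/K


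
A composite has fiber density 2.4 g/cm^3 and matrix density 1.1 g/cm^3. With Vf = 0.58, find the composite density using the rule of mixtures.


rho_c = rho_f*Vf + rho_m*(1-Vf) = 2.4*0.58 + 1.1*0.42 = 1.854 g/cm^3

1.854 g/cm^3


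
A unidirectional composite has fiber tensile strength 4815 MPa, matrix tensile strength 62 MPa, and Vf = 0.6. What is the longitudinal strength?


sigma_1 = sigma_f*Vf + sigma_m*(1-Vf) = 4815*0.6 + 62*0.4 = 2913.8 MPa

2913.8 MPa


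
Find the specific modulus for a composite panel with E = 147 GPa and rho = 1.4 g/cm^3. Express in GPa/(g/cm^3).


Specific stiffness = E/rho = 147/1.4 = 105.0 GPa/(g/cm^3)

105.0 GPa/(g/cm^3)


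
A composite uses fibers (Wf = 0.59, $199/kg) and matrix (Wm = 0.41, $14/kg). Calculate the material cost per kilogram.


Cost = cost_f*Wf + cost_m*Wm = 199*0.59 + 14*0.41 = $123.15/kg

$123.15/kg


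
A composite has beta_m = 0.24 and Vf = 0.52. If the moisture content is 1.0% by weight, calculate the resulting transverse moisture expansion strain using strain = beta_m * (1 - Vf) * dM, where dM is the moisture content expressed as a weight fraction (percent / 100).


dM = 1.0/100 = 0.01
strain = beta_m * (1-Vf) * dM = 0.24 * 0.48 * 0.01 = 0.001152

0.001152


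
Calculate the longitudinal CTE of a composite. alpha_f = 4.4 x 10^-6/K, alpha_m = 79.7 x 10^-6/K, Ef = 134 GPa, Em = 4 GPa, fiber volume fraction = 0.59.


E1 = Ef*Vf + Em*(1-Vf) = 80.7
alpha_1 = (alpha_f*Ef*Vf + alpha_m*Em*(1-Vf))/E1 = 5.93 x 10^-6/K

5.93 x 10^-6/K


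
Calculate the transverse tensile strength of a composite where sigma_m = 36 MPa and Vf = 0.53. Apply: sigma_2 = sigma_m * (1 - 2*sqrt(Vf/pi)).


factor = 1 - 2*sqrt(0.53/pi) = 0.1785
sigma_2 = 36 * 0.1785 = 6.43 MPa

6.43 MPa


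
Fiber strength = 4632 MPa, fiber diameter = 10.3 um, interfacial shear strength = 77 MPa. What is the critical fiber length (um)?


Lc = sigma_f * d / (2 * tau_i) = 4632 * 10.3 / (2 * 77) = 309.8 um

309.8 um


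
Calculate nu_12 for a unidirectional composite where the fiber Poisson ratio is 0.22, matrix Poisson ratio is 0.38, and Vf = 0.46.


nu_12 = nu_f*Vf + nu_m*(1-Vf) = 0.22*0.46 + 0.38*0.54 = 0.3064

0.3064


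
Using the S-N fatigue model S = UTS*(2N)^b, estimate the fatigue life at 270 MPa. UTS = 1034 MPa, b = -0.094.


N = 0.5 * (S/UTS)^(1/b) = 0.5 * (270/1034)^(1/-0.094) = 799402.4571 cycles

799402.4571 cycles


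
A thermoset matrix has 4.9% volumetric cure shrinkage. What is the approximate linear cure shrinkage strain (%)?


Linear shrinkage ≈ vol_shrink/3 = 4.9/3 = 1.633%

1.633%


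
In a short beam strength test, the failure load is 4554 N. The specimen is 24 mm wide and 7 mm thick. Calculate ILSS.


ILSS = 3F/(4bh) = 3*4554/(4*24*7) = 20.33 MPa

20.33 MPa


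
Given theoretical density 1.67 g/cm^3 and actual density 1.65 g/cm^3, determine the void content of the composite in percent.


Void% = (rho_theo - rho_actual)/rho_theo * 100 = (1.67 - 1.65)/1.67 * 100 = 1.2%

1.2%


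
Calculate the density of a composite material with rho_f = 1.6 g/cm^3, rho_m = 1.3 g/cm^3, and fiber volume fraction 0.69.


rho_c = rho_f*Vf + rho_m*(1-Vf) = 1.6*0.69 + 1.3*0.31 = 1.507 g/cm^3

1.507 g/cm^3


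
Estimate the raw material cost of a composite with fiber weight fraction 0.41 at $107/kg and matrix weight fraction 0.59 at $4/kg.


Cost = cost_f*Wf + cost_m*Wm = 107*0.41 + 4*0.59 = $46.23/kg

$46.23/kg


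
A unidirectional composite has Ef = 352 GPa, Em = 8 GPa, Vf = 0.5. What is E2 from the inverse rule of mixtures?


1/E2 = Vf/Ef + (1-Vf)/Em = 0.5/352 + 0.5/8
E2 = 15.64 GPa

15.64 GPa


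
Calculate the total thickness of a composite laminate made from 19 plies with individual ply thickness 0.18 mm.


h = n * t_ply = 19 * 0.18 = 3.42 mm

3.42 mm


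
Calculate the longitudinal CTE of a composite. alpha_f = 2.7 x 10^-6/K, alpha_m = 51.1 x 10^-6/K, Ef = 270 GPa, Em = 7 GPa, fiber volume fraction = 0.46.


E1 = Ef*Vf + Em*(1-Vf) = 127.98
alpha_1 = (alpha_f*Ef*Vf + alpha_m*Em*(1-Vf))/E1 = 4.13 x 10^-6/K

4.13 x 10^-6/K


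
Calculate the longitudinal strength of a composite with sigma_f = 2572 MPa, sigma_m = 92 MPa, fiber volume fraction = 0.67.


sigma_1 = sigma_f*Vf + sigma_m*(1-Vf) = 2572*0.67 + 92*0.33 = 1753.6 MPa

1753.6 MPa


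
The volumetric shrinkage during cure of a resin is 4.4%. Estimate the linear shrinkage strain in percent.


Linear shrinkage ≈ vol_shrink/3 = 4.4/3 = 1.467%

1.467%


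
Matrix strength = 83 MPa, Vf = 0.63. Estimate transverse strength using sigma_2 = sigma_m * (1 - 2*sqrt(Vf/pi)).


factor = 1 - 2*sqrt(0.63/pi) = 0.1044
sigma_2 = 83 * 0.1044 = 8.66 MPa

8.66 MPa


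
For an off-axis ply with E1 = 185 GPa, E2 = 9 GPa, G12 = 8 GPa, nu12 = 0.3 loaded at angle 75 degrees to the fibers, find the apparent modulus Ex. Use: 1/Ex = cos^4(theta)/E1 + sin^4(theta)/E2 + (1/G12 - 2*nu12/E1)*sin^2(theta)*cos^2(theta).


cos^4(75) = 0.004487, sin^4(75) = 0.870513, sin^2(75)*cos^2(75) = 0.0625
1/G12 - 2*nu12/E1 = 1/8 - 2*0.3/185 = 0.121757 GPa^-1
1/Ex = 0.004487/185 + 0.870513/9 + 0.121757*0.0625 = 0.1043577 GPa^-1
Ex = 9.58 GPa

9.58 GPa


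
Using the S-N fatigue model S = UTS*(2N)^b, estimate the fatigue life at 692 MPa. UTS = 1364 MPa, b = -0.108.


N = 0.5 * (S/UTS)^(1/b) = 0.5 * (692/1364)^(1/-0.108) = 267.7629 cycles

267.7629 cycles


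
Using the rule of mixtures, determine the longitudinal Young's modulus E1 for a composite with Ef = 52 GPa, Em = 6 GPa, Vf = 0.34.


E1 = Ef*Vf + Em*(1-Vf) = 52*0.34 + 6*0.66 = 21.64 GPa

21.64 GPa


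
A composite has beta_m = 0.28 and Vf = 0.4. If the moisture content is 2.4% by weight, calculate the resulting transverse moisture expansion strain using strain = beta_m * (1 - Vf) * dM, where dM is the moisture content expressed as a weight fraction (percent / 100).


dM = 2.4/100 = 0.024
strain = beta_m * (1-Vf) * dM = 0.28 * 0.6 * 0.024 = 0.004032

0.004032


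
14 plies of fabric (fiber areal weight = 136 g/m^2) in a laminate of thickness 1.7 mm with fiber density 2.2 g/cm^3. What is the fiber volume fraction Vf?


Vf = n * FAW / (rho_f * h * 1000) = 14 * 136 / (2.2 * 1.7 * 1000) = 0.5091

0.5091


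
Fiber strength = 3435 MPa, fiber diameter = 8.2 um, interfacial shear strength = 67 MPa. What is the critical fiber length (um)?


Lc = sigma_f * d / (2 * tau_i) = 3435 * 8.2 / (2 * 67) = 210.2 um

210.2 um


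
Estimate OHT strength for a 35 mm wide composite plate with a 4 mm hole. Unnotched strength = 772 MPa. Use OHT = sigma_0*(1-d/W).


OHT = sigma_0*(1-d/W) = 772*(1-4/35) = 683.8 MPa

683.8 MPa


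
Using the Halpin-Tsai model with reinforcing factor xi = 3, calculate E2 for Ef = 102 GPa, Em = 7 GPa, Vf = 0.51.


eta = (Ef/Em - 1)/(Ef/Em + xi) = (14.5714 - 1)/(14.5714 + 3) = 0.7724
E2 = Em*(1+xi*eta*Vf)/(1-eta*Vf) = 25.2 GPa

25.2 GPa


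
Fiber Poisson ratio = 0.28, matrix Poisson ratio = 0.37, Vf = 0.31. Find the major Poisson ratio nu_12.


nu_12 = nu_f*Vf + nu_m*(1-Vf) = 0.28*0.31 + 0.37*0.69 = 0.3421

0.3421


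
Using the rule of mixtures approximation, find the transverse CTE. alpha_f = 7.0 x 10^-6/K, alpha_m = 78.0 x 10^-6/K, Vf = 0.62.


alpha_2 = alpha_f*Vf + alpha_m*(1-Vf) = 7.0*0.62 + 78.0*0.38 = 34.0 x 10^-6/K

34.0 x 10^-6/K


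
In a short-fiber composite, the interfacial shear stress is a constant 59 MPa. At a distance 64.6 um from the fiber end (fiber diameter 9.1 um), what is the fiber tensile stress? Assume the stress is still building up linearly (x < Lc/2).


Force balance: sigma_f * (pi*d^2/4) = tau * (pi*d) * x  ->  sigma_f = 4 * tau * x / d
sigma_f = 4 * 59 * 64.6 / 9.1 = 1675.3 MPa

1675.3 MPa


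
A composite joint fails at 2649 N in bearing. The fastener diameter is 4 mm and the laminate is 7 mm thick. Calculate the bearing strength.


sigma_br = F/(d*h) = 2649/(4*7) = 94.6 MPa

94.6 MPa


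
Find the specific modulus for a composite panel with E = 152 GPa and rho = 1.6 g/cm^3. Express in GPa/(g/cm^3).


Specific stiffness = E/rho = 152/1.6 = 95.0 GPa/(g/cm^3)

95.0 GPa/(g/cm^3)


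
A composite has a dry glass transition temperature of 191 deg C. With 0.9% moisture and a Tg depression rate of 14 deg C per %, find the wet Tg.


Tg_wet = Tg_dry - k*moisture = 191 - 14*0.9 = 178.4 deg C

178.4 deg C


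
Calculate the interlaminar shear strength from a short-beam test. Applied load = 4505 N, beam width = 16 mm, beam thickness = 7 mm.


ILSS = 3F/(4bh) = 3*4505/(4*16*7) = 30.17 MPa

30.17 MPa


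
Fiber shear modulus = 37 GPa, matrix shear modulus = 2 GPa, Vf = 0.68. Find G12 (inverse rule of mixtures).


1/G12 = Vf/Gf + (1-Vf)/Gm = 0.68/37 + 0.32/2
G12 = 5.61 GPa

5.61 GPa


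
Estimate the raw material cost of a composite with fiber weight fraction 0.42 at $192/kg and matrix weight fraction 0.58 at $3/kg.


Cost = cost_f*Wf + cost_m*Wm = 192*0.42 + 3*0.58 = $82.38/kg

$82.38/kg


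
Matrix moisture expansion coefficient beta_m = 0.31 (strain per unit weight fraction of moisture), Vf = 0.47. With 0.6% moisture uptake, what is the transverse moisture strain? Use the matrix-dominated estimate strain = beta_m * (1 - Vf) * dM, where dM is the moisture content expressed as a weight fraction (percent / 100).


dM = 0.6/100 = 0.006
strain = beta_m * (1-Vf) * dM = 0.31 * 0.53 * 0.006 = 0.0009858

0.0009858


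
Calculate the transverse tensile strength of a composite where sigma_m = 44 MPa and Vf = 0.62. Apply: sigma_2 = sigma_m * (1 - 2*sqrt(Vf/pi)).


factor = 1 - 2*sqrt(0.62/pi) = 0.1115
sigma_2 = 44 * 0.1115 = 4.91 MPa

4.91 MPa


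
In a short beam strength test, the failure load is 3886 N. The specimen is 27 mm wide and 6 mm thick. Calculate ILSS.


ILSS = 3F/(4bh) = 3*3886/(4*27*6) = 17.99 MPa

17.99 MPa


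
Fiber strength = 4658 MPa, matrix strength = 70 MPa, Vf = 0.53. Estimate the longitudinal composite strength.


sigma_1 = sigma_f*Vf + sigma_m*(1-Vf) = 4658*0.53 + 70*0.47 = 2501.6 MPa

2501.6 MPa


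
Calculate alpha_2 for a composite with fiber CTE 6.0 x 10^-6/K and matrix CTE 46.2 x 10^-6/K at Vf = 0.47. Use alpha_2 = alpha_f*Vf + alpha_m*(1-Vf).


alpha_2 = alpha_f*Vf + alpha_m*(1-Vf) = 6.0*0.47 + 46.2*0.53 = 27.3 x 10^-6/K

27.3 x 10^-6/K


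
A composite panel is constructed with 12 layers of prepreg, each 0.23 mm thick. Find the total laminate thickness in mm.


h = n * t_ply = 12 * 0.23 = 2.76 mm

2.76 mm


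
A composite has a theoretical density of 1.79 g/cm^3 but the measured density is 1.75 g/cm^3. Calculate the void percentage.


Void% = (rho_theo - rho_actual)/rho_theo * 100 = (1.79 - 1.75)/1.79 * 100 = 2.23%

2.23%


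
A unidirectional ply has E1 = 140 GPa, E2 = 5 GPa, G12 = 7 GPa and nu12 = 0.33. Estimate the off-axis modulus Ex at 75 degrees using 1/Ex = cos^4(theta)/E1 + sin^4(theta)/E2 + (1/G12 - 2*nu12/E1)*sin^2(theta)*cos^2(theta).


cos^4(75) = 0.004487, sin^4(75) = 0.870513, sin^2(75)*cos^2(75) = 0.0625
1/G12 - 2*nu12/E1 = 1/7 - 2*0.33/140 = 0.138143 GPa^-1
1/Ex = 0.004487/140 + 0.870513/5 + 0.138143*0.0625 = 0.1827685 GPa^-1
Ex = 5.47 GPa

5.47 GPa


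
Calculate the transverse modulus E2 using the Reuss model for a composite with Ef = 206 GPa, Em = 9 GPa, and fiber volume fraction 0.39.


1/E2 = Vf/Ef + (1-Vf)/Em = 0.39/206 + 0.61/9
E2 = 14.35 GPa

14.35 GPa


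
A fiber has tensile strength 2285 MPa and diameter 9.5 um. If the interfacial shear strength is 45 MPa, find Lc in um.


Lc = sigma_f * d / (2 * tau_i) = 2285 * 9.5 / (2 * 45) = 241.2 um

241.2 um


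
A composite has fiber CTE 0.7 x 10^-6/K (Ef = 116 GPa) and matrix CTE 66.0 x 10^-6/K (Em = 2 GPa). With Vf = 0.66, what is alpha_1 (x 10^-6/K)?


E1 = Ef*Vf + Em*(1-Vf) = 77.24
alpha_1 = (alpha_f*Ef*Vf + alpha_m*Em*(1-Vf))/E1 = 1.27 x 10^-6/K

1.27 x 10^-6/K


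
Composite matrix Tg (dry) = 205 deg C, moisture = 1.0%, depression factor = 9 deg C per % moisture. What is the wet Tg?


Tg_wet = Tg_dry - k*moisture = 205 - 9*1.0 = 196.0 deg C

196.0 deg C


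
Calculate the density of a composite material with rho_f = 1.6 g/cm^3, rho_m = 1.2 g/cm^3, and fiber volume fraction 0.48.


rho_c = rho_f*Vf + rho_m*(1-Vf) = 1.6*0.48 + 1.2*0.52 = 1.392 g/cm^3

1.392 g/cm^3


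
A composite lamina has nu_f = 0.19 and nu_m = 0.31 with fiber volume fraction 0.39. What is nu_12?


nu_12 = nu_f*Vf + nu_m*(1-Vf) = 0.19*0.39 + 0.31*0.61 = 0.2632

0.2632


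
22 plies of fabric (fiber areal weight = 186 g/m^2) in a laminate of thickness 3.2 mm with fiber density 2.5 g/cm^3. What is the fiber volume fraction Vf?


Vf = n * FAW / (rho_f * h * 1000) = 22 * 186 / (2.5 * 3.2 * 1000) = 0.5115

0.5115


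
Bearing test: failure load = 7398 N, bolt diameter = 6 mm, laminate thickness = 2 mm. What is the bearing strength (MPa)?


sigma_br = F/(d*h) = 7398/(6*2) = 616.5 MPa

616.5 MPa


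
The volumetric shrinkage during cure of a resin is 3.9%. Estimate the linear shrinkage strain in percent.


Linear shrinkage ≈ vol_shrink/3 = 3.9/3 = 1.3%

1.3%


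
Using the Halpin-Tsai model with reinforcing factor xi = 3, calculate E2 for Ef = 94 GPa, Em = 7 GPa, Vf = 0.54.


eta = (Ef/Em - 1)/(Ef/Em + xi) = (13.4286 - 1)/(13.4286 + 3) = 0.7565
E2 = Em*(1+xi*eta*Vf)/(1-eta*Vf) = 26.34 GPa

26.34 GPa


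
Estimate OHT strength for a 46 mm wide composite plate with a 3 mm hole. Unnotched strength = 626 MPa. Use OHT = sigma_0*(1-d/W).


OHT = sigma_0*(1-d/W) = 626*(1-3/46) = 585.2 MPa

585.2 MPa


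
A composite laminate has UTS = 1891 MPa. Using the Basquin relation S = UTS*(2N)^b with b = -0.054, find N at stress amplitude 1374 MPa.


N = 0.5 * (S/UTS)^(1/b) = 0.5 * (1374/1891)^(1/-0.054) = 185.1729 cycles

185.1729 cycles


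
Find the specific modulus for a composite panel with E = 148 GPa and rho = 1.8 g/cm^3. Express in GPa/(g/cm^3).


Specific stiffness = E/rho = 148/1.8 = 82.2 GPa/(g/cm^3)

82.2 GPa/(g/cm^3)


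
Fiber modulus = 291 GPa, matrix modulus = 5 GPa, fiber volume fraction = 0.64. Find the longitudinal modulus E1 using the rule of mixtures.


E1 = Ef*Vf + Em*(1-Vf) = 291*0.64 + 5*0.36 = 188.04 GPa

188.04 GPa


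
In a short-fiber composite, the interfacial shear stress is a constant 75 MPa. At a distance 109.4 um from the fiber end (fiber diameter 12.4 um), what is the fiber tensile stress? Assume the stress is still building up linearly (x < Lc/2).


Force balance: sigma_f * (pi*d^2/4) = tau * (pi*d) * x  ->  sigma_f = 4 * tau * x / d
sigma_f = 4 * 75 * 109.4 / 12.4 = 2646.8 MPa

2646.8 MPa


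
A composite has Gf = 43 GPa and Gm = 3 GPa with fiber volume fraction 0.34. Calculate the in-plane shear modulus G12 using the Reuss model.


1/G12 = Vf/Gf + (1-Vf)/Gm = 0.34/43 + 0.66/3
G12 = 4.39 GPa

4.39 GPa


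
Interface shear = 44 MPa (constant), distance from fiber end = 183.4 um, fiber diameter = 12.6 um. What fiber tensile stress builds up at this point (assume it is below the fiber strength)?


Force balance: sigma_f * (pi*d^2/4) = tau * (pi*d) * x  ->  sigma_f = 4 * tau * x / d
sigma_f = 4 * 44 * 183.4 / 12.6 = 2561.8 MPa

2561.8 MPa


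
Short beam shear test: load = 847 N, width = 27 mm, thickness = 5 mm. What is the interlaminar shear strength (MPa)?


ILSS = 3F/(4bh) = 3*847/(4*27*5) = 4.71 MPa

4.71 MPa


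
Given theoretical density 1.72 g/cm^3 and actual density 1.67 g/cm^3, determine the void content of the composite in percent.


Void% = (rho_theo - rho_actual)/rho_theo * 100 = (1.72 - 1.67)/1.72 * 100 = 2.91%

2.91%
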